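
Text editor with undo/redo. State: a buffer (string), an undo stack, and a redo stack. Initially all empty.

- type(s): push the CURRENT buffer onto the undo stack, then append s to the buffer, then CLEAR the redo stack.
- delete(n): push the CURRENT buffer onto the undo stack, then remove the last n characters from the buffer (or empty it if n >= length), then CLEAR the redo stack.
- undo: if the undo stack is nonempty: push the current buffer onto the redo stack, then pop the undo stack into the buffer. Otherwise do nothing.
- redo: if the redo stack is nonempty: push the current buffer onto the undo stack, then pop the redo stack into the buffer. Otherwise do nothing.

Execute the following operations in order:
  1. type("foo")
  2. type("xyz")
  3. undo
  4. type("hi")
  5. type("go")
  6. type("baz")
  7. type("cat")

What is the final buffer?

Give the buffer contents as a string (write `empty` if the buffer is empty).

Answer: foohigobazcat

Derivation:
After op 1 (type): buf='foo' undo_depth=1 redo_depth=0
After op 2 (type): buf='fooxyz' undo_depth=2 redo_depth=0
After op 3 (undo): buf='foo' undo_depth=1 redo_depth=1
After op 4 (type): buf='foohi' undo_depth=2 redo_depth=0
After op 5 (type): buf='foohigo' undo_depth=3 redo_depth=0
After op 6 (type): buf='foohigobaz' undo_depth=4 redo_depth=0
After op 7 (type): buf='foohigobazcat' undo_depth=5 redo_depth=0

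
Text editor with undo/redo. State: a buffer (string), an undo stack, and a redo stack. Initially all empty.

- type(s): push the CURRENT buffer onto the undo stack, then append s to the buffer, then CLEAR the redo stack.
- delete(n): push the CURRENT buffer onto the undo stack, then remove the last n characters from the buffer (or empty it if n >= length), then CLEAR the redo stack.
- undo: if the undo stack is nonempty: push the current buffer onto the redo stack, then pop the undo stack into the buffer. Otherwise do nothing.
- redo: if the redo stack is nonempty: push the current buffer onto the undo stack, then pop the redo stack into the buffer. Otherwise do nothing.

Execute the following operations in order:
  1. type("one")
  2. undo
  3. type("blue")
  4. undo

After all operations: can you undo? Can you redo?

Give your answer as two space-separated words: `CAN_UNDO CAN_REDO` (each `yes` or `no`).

Answer: no yes

Derivation:
After op 1 (type): buf='one' undo_depth=1 redo_depth=0
After op 2 (undo): buf='(empty)' undo_depth=0 redo_depth=1
After op 3 (type): buf='blue' undo_depth=1 redo_depth=0
After op 4 (undo): buf='(empty)' undo_depth=0 redo_depth=1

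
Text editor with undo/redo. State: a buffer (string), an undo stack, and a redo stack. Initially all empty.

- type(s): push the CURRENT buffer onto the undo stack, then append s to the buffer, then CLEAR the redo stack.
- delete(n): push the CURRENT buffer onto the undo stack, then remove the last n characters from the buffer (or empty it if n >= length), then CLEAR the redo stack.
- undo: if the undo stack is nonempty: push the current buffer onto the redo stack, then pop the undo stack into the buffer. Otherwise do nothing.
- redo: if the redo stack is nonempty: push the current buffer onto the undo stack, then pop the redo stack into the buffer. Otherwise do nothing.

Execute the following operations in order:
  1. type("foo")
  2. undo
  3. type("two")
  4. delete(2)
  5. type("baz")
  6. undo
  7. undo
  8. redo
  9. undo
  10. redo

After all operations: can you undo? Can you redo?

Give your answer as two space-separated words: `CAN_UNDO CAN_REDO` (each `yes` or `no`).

Answer: yes yes

Derivation:
After op 1 (type): buf='foo' undo_depth=1 redo_depth=0
After op 2 (undo): buf='(empty)' undo_depth=0 redo_depth=1
After op 3 (type): buf='two' undo_depth=1 redo_depth=0
After op 4 (delete): buf='t' undo_depth=2 redo_depth=0
After op 5 (type): buf='tbaz' undo_depth=3 redo_depth=0
After op 6 (undo): buf='t' undo_depth=2 redo_depth=1
After op 7 (undo): buf='two' undo_depth=1 redo_depth=2
After op 8 (redo): buf='t' undo_depth=2 redo_depth=1
After op 9 (undo): buf='two' undo_depth=1 redo_depth=2
After op 10 (redo): buf='t' undo_depth=2 redo_depth=1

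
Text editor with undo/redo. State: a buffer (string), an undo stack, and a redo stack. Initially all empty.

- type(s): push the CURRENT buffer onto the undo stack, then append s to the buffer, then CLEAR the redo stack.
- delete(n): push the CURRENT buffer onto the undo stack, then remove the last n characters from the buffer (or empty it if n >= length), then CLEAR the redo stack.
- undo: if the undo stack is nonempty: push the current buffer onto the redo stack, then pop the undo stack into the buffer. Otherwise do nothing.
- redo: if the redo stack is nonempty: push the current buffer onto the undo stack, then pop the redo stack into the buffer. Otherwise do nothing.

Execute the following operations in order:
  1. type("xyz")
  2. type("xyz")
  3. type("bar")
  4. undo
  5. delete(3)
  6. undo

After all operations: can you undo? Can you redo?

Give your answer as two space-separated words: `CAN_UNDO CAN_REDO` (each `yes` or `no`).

After op 1 (type): buf='xyz' undo_depth=1 redo_depth=0
After op 2 (type): buf='xyzxyz' undo_depth=2 redo_depth=0
After op 3 (type): buf='xyzxyzbar' undo_depth=3 redo_depth=0
After op 4 (undo): buf='xyzxyz' undo_depth=2 redo_depth=1
After op 5 (delete): buf='xyz' undo_depth=3 redo_depth=0
After op 6 (undo): buf='xyzxyz' undo_depth=2 redo_depth=1

Answer: yes yes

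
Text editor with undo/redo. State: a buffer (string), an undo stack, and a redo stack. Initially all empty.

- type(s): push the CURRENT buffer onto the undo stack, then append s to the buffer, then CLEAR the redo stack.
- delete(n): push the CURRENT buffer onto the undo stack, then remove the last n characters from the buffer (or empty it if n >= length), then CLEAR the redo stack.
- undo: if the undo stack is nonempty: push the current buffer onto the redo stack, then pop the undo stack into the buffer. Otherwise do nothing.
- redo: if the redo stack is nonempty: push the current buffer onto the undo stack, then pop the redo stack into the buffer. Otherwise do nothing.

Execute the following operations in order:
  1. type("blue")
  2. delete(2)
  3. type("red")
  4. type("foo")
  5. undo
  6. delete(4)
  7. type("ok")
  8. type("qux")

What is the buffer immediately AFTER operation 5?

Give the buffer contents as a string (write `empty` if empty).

After op 1 (type): buf='blue' undo_depth=1 redo_depth=0
After op 2 (delete): buf='bl' undo_depth=2 redo_depth=0
After op 3 (type): buf='blred' undo_depth=3 redo_depth=0
After op 4 (type): buf='blredfoo' undo_depth=4 redo_depth=0
After op 5 (undo): buf='blred' undo_depth=3 redo_depth=1

Answer: blred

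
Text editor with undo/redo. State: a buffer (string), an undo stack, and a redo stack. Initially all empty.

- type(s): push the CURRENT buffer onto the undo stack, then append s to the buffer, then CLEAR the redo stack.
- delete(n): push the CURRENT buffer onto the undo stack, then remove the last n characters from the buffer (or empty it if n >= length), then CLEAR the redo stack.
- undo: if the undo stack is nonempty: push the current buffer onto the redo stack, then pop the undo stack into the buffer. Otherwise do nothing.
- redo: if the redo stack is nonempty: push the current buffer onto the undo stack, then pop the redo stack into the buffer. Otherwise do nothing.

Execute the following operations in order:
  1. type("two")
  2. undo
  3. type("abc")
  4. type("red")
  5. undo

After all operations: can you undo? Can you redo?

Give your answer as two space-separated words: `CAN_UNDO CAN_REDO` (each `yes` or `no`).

Answer: yes yes

Derivation:
After op 1 (type): buf='two' undo_depth=1 redo_depth=0
After op 2 (undo): buf='(empty)' undo_depth=0 redo_depth=1
After op 3 (type): buf='abc' undo_depth=1 redo_depth=0
After op 4 (type): buf='abcred' undo_depth=2 redo_depth=0
After op 5 (undo): buf='abc' undo_depth=1 redo_depth=1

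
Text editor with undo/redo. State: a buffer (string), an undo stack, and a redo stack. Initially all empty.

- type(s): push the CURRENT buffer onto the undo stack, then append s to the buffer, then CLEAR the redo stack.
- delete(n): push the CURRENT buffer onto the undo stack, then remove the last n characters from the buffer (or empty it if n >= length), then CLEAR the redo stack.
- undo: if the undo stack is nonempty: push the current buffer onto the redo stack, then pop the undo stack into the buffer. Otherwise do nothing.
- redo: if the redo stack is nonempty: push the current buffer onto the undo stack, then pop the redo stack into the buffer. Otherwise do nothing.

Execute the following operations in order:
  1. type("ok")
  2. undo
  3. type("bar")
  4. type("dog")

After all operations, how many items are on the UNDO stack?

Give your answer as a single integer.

Answer: 2

Derivation:
After op 1 (type): buf='ok' undo_depth=1 redo_depth=0
After op 2 (undo): buf='(empty)' undo_depth=0 redo_depth=1
After op 3 (type): buf='bar' undo_depth=1 redo_depth=0
After op 4 (type): buf='bardog' undo_depth=2 redo_depth=0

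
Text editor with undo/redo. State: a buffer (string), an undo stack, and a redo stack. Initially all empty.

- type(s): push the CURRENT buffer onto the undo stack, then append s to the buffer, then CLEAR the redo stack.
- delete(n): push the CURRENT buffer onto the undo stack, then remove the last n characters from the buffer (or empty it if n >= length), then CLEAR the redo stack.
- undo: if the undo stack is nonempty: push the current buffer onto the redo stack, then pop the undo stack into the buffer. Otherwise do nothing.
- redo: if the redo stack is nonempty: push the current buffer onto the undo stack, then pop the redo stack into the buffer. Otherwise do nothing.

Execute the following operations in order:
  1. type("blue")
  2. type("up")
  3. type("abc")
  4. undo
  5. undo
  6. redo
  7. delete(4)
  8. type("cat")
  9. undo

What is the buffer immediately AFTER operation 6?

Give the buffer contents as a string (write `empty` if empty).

After op 1 (type): buf='blue' undo_depth=1 redo_depth=0
After op 2 (type): buf='blueup' undo_depth=2 redo_depth=0
After op 3 (type): buf='blueupabc' undo_depth=3 redo_depth=0
After op 4 (undo): buf='blueup' undo_depth=2 redo_depth=1
After op 5 (undo): buf='blue' undo_depth=1 redo_depth=2
After op 6 (redo): buf='blueup' undo_depth=2 redo_depth=1

Answer: blueup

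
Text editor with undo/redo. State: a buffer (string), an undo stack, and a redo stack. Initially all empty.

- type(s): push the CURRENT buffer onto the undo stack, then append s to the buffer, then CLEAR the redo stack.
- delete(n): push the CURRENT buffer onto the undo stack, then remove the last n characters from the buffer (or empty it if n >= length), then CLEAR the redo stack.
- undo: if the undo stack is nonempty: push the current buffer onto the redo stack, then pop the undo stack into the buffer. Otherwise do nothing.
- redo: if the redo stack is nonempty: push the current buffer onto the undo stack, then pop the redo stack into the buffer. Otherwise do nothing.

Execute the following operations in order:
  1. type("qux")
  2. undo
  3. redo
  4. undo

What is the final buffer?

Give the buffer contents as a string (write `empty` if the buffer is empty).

Answer: empty

Derivation:
After op 1 (type): buf='qux' undo_depth=1 redo_depth=0
After op 2 (undo): buf='(empty)' undo_depth=0 redo_depth=1
After op 3 (redo): buf='qux' undo_depth=1 redo_depth=0
After op 4 (undo): buf='(empty)' undo_depth=0 redo_depth=1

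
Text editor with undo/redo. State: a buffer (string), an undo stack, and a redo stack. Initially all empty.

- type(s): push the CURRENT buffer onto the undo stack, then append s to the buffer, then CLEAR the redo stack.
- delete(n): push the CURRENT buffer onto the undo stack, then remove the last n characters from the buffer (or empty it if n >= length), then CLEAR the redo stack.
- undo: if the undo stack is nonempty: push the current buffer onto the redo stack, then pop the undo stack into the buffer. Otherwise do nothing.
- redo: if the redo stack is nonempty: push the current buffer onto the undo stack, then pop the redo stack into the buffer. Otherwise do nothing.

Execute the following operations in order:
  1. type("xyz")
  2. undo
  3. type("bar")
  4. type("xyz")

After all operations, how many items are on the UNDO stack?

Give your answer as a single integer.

Answer: 2

Derivation:
After op 1 (type): buf='xyz' undo_depth=1 redo_depth=0
After op 2 (undo): buf='(empty)' undo_depth=0 redo_depth=1
After op 3 (type): buf='bar' undo_depth=1 redo_depth=0
After op 4 (type): buf='barxyz' undo_depth=2 redo_depth=0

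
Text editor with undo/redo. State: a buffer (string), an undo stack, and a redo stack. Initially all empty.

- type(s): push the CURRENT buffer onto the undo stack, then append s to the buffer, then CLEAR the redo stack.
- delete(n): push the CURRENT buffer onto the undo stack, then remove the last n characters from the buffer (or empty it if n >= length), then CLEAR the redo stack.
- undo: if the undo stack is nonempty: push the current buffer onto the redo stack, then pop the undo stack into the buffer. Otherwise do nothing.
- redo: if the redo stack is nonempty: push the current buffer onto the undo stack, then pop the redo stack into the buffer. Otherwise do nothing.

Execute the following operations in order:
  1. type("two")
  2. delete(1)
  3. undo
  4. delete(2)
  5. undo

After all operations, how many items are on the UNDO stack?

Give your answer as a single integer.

Answer: 1

Derivation:
After op 1 (type): buf='two' undo_depth=1 redo_depth=0
After op 2 (delete): buf='tw' undo_depth=2 redo_depth=0
After op 3 (undo): buf='two' undo_depth=1 redo_depth=1
After op 4 (delete): buf='t' undo_depth=2 redo_depth=0
After op 5 (undo): buf='two' undo_depth=1 redo_depth=1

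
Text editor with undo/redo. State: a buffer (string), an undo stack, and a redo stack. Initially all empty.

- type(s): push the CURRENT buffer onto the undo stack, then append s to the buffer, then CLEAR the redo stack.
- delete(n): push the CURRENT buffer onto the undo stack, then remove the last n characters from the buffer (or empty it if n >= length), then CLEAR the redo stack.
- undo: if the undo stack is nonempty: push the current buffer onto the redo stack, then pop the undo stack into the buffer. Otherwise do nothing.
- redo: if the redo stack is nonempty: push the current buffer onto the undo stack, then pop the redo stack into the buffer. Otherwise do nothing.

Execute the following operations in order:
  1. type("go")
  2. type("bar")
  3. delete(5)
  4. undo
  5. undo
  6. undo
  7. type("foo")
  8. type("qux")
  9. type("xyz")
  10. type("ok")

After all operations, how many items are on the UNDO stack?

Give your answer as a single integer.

Answer: 4

Derivation:
After op 1 (type): buf='go' undo_depth=1 redo_depth=0
After op 2 (type): buf='gobar' undo_depth=2 redo_depth=0
After op 3 (delete): buf='(empty)' undo_depth=3 redo_depth=0
After op 4 (undo): buf='gobar' undo_depth=2 redo_depth=1
After op 5 (undo): buf='go' undo_depth=1 redo_depth=2
After op 6 (undo): buf='(empty)' undo_depth=0 redo_depth=3
After op 7 (type): buf='foo' undo_depth=1 redo_depth=0
After op 8 (type): buf='fooqux' undo_depth=2 redo_depth=0
After op 9 (type): buf='fooquxxyz' undo_depth=3 redo_depth=0
After op 10 (type): buf='fooquxxyzok' undo_depth=4 redo_depth=0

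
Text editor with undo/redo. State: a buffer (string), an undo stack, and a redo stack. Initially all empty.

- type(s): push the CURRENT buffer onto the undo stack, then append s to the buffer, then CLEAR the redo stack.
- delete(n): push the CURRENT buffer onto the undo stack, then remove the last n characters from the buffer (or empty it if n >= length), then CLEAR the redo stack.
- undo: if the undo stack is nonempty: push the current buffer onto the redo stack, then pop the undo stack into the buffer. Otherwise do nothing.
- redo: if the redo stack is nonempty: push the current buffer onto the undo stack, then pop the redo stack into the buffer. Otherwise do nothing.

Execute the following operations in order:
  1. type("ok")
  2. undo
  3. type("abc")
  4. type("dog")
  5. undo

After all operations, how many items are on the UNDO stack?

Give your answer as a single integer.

Answer: 1

Derivation:
After op 1 (type): buf='ok' undo_depth=1 redo_depth=0
After op 2 (undo): buf='(empty)' undo_depth=0 redo_depth=1
After op 3 (type): buf='abc' undo_depth=1 redo_depth=0
After op 4 (type): buf='abcdog' undo_depth=2 redo_depth=0
After op 5 (undo): buf='abc' undo_depth=1 redo_depth=1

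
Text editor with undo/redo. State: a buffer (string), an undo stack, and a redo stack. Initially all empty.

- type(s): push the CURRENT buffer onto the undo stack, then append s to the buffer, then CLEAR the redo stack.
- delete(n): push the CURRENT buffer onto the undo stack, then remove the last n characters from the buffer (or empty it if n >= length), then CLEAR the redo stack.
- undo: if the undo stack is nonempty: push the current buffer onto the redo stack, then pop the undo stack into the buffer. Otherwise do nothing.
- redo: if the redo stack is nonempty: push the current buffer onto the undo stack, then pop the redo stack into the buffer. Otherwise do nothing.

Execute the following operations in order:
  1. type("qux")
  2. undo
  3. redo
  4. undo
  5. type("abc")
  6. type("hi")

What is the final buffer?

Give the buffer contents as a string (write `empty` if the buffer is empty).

After op 1 (type): buf='qux' undo_depth=1 redo_depth=0
After op 2 (undo): buf='(empty)' undo_depth=0 redo_depth=1
After op 3 (redo): buf='qux' undo_depth=1 redo_depth=0
After op 4 (undo): buf='(empty)' undo_depth=0 redo_depth=1
After op 5 (type): buf='abc' undo_depth=1 redo_depth=0
After op 6 (type): buf='abchi' undo_depth=2 redo_depth=0

Answer: abchi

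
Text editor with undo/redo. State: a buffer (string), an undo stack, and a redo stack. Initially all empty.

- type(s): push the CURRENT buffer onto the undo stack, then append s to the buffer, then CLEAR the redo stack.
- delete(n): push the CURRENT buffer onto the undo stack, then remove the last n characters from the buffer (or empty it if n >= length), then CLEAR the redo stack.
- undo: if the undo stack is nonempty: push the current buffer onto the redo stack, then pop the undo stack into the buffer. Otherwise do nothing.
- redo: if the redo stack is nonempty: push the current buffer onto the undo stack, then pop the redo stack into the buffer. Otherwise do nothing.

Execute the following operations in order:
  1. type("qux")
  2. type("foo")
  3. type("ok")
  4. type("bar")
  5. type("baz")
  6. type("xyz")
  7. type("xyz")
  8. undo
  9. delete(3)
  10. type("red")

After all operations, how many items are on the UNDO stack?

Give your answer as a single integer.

Answer: 8

Derivation:
After op 1 (type): buf='qux' undo_depth=1 redo_depth=0
After op 2 (type): buf='quxfoo' undo_depth=2 redo_depth=0
After op 3 (type): buf='quxfoook' undo_depth=3 redo_depth=0
After op 4 (type): buf='quxfoookbar' undo_depth=4 redo_depth=0
After op 5 (type): buf='quxfoookbarbaz' undo_depth=5 redo_depth=0
After op 6 (type): buf='quxfoookbarbazxyz' undo_depth=6 redo_depth=0
After op 7 (type): buf='quxfoookbarbazxyzxyz' undo_depth=7 redo_depth=0
After op 8 (undo): buf='quxfoookbarbazxyz' undo_depth=6 redo_depth=1
After op 9 (delete): buf='quxfoookbarbaz' undo_depth=7 redo_depth=0
After op 10 (type): buf='quxfoookbarbazred' undo_depth=8 redo_depth=0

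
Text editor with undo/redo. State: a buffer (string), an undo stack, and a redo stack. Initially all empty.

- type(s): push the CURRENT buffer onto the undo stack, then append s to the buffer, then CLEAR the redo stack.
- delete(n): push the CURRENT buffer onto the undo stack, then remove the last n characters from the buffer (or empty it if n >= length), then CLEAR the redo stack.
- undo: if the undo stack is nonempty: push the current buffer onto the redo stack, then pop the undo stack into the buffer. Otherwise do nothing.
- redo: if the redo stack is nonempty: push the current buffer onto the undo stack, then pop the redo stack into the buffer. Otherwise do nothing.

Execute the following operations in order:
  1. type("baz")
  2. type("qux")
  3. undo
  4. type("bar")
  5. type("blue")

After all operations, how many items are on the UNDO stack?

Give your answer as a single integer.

Answer: 3

Derivation:
After op 1 (type): buf='baz' undo_depth=1 redo_depth=0
After op 2 (type): buf='bazqux' undo_depth=2 redo_depth=0
After op 3 (undo): buf='baz' undo_depth=1 redo_depth=1
After op 4 (type): buf='bazbar' undo_depth=2 redo_depth=0
After op 5 (type): buf='bazbarblue' undo_depth=3 redo_depth=0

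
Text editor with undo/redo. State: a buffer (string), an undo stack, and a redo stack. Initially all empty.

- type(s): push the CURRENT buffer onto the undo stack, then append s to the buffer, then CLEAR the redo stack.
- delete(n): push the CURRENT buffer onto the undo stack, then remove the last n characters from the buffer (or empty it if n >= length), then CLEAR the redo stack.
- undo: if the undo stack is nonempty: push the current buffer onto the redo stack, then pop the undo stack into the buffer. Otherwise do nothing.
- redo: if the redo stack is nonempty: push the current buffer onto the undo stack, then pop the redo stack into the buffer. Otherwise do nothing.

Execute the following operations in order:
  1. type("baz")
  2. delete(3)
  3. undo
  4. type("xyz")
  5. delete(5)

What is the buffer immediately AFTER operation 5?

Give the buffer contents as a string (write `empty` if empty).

After op 1 (type): buf='baz' undo_depth=1 redo_depth=0
After op 2 (delete): buf='(empty)' undo_depth=2 redo_depth=0
After op 3 (undo): buf='baz' undo_depth=1 redo_depth=1
After op 4 (type): buf='bazxyz' undo_depth=2 redo_depth=0
After op 5 (delete): buf='b' undo_depth=3 redo_depth=0

Answer: b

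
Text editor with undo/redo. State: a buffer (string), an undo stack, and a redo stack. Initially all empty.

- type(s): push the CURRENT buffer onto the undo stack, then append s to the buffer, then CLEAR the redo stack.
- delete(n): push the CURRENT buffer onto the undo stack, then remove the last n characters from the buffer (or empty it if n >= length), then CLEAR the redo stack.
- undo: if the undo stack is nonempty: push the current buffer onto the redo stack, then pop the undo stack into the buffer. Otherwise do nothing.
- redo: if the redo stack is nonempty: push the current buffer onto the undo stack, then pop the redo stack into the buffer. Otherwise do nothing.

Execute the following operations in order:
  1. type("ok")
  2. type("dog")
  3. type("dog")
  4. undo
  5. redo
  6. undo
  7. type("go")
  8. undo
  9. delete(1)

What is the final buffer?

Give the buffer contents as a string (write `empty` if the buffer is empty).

After op 1 (type): buf='ok' undo_depth=1 redo_depth=0
After op 2 (type): buf='okdog' undo_depth=2 redo_depth=0
After op 3 (type): buf='okdogdog' undo_depth=3 redo_depth=0
After op 4 (undo): buf='okdog' undo_depth=2 redo_depth=1
After op 5 (redo): buf='okdogdog' undo_depth=3 redo_depth=0
After op 6 (undo): buf='okdog' undo_depth=2 redo_depth=1
After op 7 (type): buf='okdoggo' undo_depth=3 redo_depth=0
After op 8 (undo): buf='okdog' undo_depth=2 redo_depth=1
After op 9 (delete): buf='okdo' undo_depth=3 redo_depth=0

Answer: okdo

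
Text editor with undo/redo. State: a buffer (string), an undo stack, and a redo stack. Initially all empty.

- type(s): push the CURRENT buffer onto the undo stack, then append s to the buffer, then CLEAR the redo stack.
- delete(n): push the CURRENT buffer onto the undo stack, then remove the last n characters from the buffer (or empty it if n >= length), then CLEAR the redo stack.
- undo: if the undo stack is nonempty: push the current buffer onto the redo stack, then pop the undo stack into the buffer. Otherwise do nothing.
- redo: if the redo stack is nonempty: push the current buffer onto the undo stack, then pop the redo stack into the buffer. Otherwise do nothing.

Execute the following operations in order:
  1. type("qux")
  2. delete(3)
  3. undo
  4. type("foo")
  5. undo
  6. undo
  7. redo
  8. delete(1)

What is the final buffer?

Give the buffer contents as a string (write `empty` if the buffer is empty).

After op 1 (type): buf='qux' undo_depth=1 redo_depth=0
After op 2 (delete): buf='(empty)' undo_depth=2 redo_depth=0
After op 3 (undo): buf='qux' undo_depth=1 redo_depth=1
After op 4 (type): buf='quxfoo' undo_depth=2 redo_depth=0
After op 5 (undo): buf='qux' undo_depth=1 redo_depth=1
After op 6 (undo): buf='(empty)' undo_depth=0 redo_depth=2
After op 7 (redo): buf='qux' undo_depth=1 redo_depth=1
After op 8 (delete): buf='qu' undo_depth=2 redo_depth=0

Answer: qu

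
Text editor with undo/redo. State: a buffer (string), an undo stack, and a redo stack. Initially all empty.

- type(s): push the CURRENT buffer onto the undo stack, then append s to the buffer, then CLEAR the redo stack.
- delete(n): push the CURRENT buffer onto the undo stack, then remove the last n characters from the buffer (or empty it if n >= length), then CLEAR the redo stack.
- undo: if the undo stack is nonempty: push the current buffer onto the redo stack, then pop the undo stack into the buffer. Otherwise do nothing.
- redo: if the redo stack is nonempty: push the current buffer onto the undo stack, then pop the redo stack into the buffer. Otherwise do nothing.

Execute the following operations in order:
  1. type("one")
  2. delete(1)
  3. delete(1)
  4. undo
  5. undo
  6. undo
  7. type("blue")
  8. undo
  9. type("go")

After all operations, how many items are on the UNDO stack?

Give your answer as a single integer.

After op 1 (type): buf='one' undo_depth=1 redo_depth=0
After op 2 (delete): buf='on' undo_depth=2 redo_depth=0
After op 3 (delete): buf='o' undo_depth=3 redo_depth=0
After op 4 (undo): buf='on' undo_depth=2 redo_depth=1
After op 5 (undo): buf='one' undo_depth=1 redo_depth=2
After op 6 (undo): buf='(empty)' undo_depth=0 redo_depth=3
After op 7 (type): buf='blue' undo_depth=1 redo_depth=0
After op 8 (undo): buf='(empty)' undo_depth=0 redo_depth=1
After op 9 (type): buf='go' undo_depth=1 redo_depth=0

Answer: 1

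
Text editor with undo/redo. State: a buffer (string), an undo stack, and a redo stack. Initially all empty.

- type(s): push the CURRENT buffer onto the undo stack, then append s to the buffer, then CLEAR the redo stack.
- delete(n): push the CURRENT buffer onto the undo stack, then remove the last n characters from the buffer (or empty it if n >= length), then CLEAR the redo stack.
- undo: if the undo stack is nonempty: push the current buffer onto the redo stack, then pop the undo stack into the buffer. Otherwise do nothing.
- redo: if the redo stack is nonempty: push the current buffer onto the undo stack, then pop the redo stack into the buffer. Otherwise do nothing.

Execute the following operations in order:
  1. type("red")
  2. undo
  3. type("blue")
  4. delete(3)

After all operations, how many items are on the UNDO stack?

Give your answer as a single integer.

Answer: 2

Derivation:
After op 1 (type): buf='red' undo_depth=1 redo_depth=0
After op 2 (undo): buf='(empty)' undo_depth=0 redo_depth=1
After op 3 (type): buf='blue' undo_depth=1 redo_depth=0
After op 4 (delete): buf='b' undo_depth=2 redo_depth=0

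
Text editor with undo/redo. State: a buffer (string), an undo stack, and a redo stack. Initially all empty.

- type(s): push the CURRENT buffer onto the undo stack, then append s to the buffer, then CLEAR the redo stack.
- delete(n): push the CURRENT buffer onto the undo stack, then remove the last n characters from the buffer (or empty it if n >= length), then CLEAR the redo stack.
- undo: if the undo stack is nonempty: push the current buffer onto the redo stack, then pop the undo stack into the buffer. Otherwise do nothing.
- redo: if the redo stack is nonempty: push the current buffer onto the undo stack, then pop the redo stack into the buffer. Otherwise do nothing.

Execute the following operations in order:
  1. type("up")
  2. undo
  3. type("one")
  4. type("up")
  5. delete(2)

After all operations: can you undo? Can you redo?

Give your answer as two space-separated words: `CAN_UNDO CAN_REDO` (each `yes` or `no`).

Answer: yes no

Derivation:
After op 1 (type): buf='up' undo_depth=1 redo_depth=0
After op 2 (undo): buf='(empty)' undo_depth=0 redo_depth=1
After op 3 (type): buf='one' undo_depth=1 redo_depth=0
After op 4 (type): buf='oneup' undo_depth=2 redo_depth=0
After op 5 (delete): buf='one' undo_depth=3 redo_depth=0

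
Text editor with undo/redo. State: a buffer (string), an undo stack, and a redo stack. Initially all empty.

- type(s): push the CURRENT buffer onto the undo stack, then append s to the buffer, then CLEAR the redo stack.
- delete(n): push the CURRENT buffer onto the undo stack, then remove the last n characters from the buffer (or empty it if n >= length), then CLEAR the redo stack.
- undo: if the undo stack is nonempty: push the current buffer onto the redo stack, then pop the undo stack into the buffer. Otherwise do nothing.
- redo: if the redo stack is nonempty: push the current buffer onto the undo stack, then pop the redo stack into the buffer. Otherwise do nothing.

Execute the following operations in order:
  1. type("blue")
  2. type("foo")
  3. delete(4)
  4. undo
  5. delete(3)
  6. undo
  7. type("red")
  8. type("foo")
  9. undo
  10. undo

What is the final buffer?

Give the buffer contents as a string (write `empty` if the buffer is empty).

Answer: bluefoo

Derivation:
After op 1 (type): buf='blue' undo_depth=1 redo_depth=0
After op 2 (type): buf='bluefoo' undo_depth=2 redo_depth=0
After op 3 (delete): buf='blu' undo_depth=3 redo_depth=0
After op 4 (undo): buf='bluefoo' undo_depth=2 redo_depth=1
After op 5 (delete): buf='blue' undo_depth=3 redo_depth=0
After op 6 (undo): buf='bluefoo' undo_depth=2 redo_depth=1
After op 7 (type): buf='bluefoored' undo_depth=3 redo_depth=0
After op 8 (type): buf='bluefooredfoo' undo_depth=4 redo_depth=0
After op 9 (undo): buf='bluefoored' undo_depth=3 redo_depth=1
After op 10 (undo): buf='bluefoo' undo_depth=2 redo_depth=2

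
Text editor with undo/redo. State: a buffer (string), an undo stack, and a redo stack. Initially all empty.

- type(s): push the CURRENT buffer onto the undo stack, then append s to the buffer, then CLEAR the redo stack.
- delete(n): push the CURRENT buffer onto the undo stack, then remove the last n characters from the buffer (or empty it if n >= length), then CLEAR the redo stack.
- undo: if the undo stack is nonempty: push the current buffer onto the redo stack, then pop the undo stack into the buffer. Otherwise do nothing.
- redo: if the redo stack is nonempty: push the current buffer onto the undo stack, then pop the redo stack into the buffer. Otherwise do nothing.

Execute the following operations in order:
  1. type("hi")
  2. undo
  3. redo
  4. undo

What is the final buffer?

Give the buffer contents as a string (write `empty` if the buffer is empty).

After op 1 (type): buf='hi' undo_depth=1 redo_depth=0
After op 2 (undo): buf='(empty)' undo_depth=0 redo_depth=1
After op 3 (redo): buf='hi' undo_depth=1 redo_depth=0
After op 4 (undo): buf='(empty)' undo_depth=0 redo_depth=1

Answer: empty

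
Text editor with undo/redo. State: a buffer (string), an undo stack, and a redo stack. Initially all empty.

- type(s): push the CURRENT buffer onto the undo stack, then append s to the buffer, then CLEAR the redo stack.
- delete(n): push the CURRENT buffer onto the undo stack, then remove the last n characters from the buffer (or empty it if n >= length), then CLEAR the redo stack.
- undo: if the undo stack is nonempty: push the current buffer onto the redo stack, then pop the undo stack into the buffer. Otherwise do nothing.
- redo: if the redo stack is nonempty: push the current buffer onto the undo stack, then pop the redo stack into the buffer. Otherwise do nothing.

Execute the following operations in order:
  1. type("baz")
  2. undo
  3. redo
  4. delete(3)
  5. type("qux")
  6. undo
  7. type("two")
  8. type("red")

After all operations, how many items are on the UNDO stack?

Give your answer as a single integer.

After op 1 (type): buf='baz' undo_depth=1 redo_depth=0
After op 2 (undo): buf='(empty)' undo_depth=0 redo_depth=1
After op 3 (redo): buf='baz' undo_depth=1 redo_depth=0
After op 4 (delete): buf='(empty)' undo_depth=2 redo_depth=0
After op 5 (type): buf='qux' undo_depth=3 redo_depth=0
After op 6 (undo): buf='(empty)' undo_depth=2 redo_depth=1
After op 7 (type): buf='two' undo_depth=3 redo_depth=0
After op 8 (type): buf='twored' undo_depth=4 redo_depth=0

Answer: 4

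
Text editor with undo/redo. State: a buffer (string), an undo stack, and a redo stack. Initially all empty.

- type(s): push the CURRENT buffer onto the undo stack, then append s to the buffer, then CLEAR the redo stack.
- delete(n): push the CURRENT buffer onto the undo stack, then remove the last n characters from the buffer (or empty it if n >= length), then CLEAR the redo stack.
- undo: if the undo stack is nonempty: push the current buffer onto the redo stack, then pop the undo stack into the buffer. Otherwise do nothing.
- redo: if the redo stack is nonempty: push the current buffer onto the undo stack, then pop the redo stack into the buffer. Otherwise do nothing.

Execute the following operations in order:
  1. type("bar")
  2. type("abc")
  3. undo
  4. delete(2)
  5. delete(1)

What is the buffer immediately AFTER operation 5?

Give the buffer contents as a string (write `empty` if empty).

Answer: empty

Derivation:
After op 1 (type): buf='bar' undo_depth=1 redo_depth=0
After op 2 (type): buf='barabc' undo_depth=2 redo_depth=0
After op 3 (undo): buf='bar' undo_depth=1 redo_depth=1
After op 4 (delete): buf='b' undo_depth=2 redo_depth=0
After op 5 (delete): buf='(empty)' undo_depth=3 redo_depth=0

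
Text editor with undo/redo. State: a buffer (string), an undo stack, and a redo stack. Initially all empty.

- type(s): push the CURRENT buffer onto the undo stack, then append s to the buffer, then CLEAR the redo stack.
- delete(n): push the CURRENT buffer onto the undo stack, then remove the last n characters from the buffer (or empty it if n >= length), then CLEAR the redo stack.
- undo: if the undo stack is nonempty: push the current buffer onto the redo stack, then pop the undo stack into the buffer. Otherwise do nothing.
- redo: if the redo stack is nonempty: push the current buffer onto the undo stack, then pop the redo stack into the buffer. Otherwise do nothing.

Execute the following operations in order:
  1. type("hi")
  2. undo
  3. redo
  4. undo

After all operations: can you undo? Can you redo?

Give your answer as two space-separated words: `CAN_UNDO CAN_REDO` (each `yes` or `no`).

After op 1 (type): buf='hi' undo_depth=1 redo_depth=0
After op 2 (undo): buf='(empty)' undo_depth=0 redo_depth=1
After op 3 (redo): buf='hi' undo_depth=1 redo_depth=0
After op 4 (undo): buf='(empty)' undo_depth=0 redo_depth=1

Answer: no yes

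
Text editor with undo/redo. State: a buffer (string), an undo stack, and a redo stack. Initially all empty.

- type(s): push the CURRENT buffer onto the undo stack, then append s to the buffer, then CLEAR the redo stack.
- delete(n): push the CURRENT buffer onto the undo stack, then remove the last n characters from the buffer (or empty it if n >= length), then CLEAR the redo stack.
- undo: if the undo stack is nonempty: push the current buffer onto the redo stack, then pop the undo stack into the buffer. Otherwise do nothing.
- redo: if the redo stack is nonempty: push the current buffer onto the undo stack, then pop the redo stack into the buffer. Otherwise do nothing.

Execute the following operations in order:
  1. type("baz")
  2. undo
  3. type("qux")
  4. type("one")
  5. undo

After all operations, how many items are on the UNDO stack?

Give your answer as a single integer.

Answer: 1

Derivation:
After op 1 (type): buf='baz' undo_depth=1 redo_depth=0
After op 2 (undo): buf='(empty)' undo_depth=0 redo_depth=1
After op 3 (type): buf='qux' undo_depth=1 redo_depth=0
After op 4 (type): buf='quxone' undo_depth=2 redo_depth=0
After op 5 (undo): buf='qux' undo_depth=1 redo_depth=1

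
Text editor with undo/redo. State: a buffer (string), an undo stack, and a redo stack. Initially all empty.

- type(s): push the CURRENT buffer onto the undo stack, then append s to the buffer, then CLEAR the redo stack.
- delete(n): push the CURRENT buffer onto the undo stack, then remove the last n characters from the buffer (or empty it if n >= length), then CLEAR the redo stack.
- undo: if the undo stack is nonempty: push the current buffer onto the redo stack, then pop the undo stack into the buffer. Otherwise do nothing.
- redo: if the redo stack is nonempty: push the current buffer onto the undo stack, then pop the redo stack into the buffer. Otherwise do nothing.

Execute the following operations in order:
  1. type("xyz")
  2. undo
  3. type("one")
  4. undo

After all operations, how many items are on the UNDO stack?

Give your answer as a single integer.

After op 1 (type): buf='xyz' undo_depth=1 redo_depth=0
After op 2 (undo): buf='(empty)' undo_depth=0 redo_depth=1
After op 3 (type): buf='one' undo_depth=1 redo_depth=0
After op 4 (undo): buf='(empty)' undo_depth=0 redo_depth=1

Answer: 0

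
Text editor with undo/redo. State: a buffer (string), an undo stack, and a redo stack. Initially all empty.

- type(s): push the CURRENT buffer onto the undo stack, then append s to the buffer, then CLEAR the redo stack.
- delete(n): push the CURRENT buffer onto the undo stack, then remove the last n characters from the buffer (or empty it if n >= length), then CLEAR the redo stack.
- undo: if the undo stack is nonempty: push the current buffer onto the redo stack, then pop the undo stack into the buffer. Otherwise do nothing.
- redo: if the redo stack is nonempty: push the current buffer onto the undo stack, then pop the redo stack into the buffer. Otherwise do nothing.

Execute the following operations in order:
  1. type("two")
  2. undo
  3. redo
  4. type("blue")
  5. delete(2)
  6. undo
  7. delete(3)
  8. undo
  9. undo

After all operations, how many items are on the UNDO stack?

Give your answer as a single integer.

After op 1 (type): buf='two' undo_depth=1 redo_depth=0
After op 2 (undo): buf='(empty)' undo_depth=0 redo_depth=1
After op 3 (redo): buf='two' undo_depth=1 redo_depth=0
After op 4 (type): buf='twoblue' undo_depth=2 redo_depth=0
After op 5 (delete): buf='twobl' undo_depth=3 redo_depth=0
After op 6 (undo): buf='twoblue' undo_depth=2 redo_depth=1
After op 7 (delete): buf='twob' undo_depth=3 redo_depth=0
After op 8 (undo): buf='twoblue' undo_depth=2 redo_depth=1
After op 9 (undo): buf='two' undo_depth=1 redo_depth=2

Answer: 1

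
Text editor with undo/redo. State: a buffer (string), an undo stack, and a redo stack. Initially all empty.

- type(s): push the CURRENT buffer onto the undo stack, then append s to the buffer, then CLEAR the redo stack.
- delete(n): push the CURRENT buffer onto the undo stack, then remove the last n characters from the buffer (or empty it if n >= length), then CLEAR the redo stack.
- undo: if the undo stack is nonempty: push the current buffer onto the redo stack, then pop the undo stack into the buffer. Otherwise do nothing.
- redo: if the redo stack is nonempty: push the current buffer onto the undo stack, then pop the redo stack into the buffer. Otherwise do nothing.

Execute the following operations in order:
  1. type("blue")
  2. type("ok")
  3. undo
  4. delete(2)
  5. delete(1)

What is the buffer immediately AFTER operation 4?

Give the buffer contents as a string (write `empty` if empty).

Answer: bl

Derivation:
After op 1 (type): buf='blue' undo_depth=1 redo_depth=0
After op 2 (type): buf='blueok' undo_depth=2 redo_depth=0
After op 3 (undo): buf='blue' undo_depth=1 redo_depth=1
After op 4 (delete): buf='bl' undo_depth=2 redo_depth=0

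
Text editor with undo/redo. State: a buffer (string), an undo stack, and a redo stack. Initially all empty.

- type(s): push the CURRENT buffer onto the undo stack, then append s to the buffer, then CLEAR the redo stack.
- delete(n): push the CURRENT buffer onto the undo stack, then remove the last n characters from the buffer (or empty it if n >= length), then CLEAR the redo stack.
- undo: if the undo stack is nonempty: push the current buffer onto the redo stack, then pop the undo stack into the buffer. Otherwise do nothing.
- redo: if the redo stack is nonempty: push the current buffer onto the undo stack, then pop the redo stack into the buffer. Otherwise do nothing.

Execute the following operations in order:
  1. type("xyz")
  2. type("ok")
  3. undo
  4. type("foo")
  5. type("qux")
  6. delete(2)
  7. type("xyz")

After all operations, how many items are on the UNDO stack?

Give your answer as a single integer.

After op 1 (type): buf='xyz' undo_depth=1 redo_depth=0
After op 2 (type): buf='xyzok' undo_depth=2 redo_depth=0
After op 3 (undo): buf='xyz' undo_depth=1 redo_depth=1
After op 4 (type): buf='xyzfoo' undo_depth=2 redo_depth=0
After op 5 (type): buf='xyzfooqux' undo_depth=3 redo_depth=0
After op 6 (delete): buf='xyzfooq' undo_depth=4 redo_depth=0
After op 7 (type): buf='xyzfooqxyz' undo_depth=5 redo_depth=0

Answer: 5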